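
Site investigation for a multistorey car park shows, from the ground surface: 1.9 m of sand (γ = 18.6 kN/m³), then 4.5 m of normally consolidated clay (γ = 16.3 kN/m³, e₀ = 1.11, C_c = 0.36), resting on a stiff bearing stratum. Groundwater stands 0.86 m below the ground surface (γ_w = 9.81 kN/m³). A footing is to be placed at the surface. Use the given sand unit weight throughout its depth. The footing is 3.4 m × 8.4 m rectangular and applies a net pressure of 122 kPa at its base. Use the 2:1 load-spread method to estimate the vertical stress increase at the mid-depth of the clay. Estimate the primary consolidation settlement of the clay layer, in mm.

Mid-depth of clay below the ground surface: z = 1.9 + 4.5/2 = 4.15 m.
Total vertical stress at mid-clay: σ_v = 18.6×1.9 + 16.3×2.25 = 72.015 kPa.
Pore pressure: u = 9.81×(4.15 − 0.86) = 32.275 kPa.
Initial effective stress: σ'_0 = σ_v − u = 72.015 − 32.275 = 39.74 kPa.
Stress increase at mid-clay by the 2:1 spreading method:
Δσ = qBL/((B+z)(L+z)) = 122×3.4×8.4/((3.4+4.15)(8.4+4.15)) = 36.773 kPa
Final effective stress: σ'_f = σ'_0 + Δσ = 39.74 + 36.773 = 76.513 kPa.
Normally consolidated clay, so the full stress increment lies on the virgin compression line:
S_c = C_c·H/(1+e₀)·log₁₀(σ'_f/σ'_0) = 0.36×4.5/(1+1.11)×log₁₀(76.513/39.74)
    = 0.76777 × 0.28451 = 0.2184 m

S_c ≈ 218 mm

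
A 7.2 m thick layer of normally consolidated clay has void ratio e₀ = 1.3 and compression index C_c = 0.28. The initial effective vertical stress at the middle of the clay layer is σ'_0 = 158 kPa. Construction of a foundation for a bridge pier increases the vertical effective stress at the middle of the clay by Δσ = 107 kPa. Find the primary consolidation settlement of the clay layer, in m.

S_c ≈ 0.197 m

Final effective stress: σ'_f = σ'_0 + Δσ = 158 + 107 = 265 kPa.
Normally consolidated clay, so the full stress increment lies on the virgin compression line:
S_c = C_c·H/(1+e₀)·log₁₀(σ'_f/σ'_0) = 0.28×7.2/(1+1.3)×log₁₀(265/158)
    = 0.87652 × 0.22459 = 0.1969 m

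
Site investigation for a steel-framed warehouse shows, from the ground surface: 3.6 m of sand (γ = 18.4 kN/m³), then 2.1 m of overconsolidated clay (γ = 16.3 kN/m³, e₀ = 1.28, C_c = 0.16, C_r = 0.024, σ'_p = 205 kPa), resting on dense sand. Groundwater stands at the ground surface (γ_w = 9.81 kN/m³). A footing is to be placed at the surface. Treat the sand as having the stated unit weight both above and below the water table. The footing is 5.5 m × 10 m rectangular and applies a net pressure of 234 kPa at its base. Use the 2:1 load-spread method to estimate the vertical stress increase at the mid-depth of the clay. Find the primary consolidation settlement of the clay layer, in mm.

Mid-depth of clay below the ground surface: z = 3.6 + 2.1/2 = 4.65 m.
Total vertical stress at mid-clay: σ_v = 18.4×3.6 + 16.3×1.05 = 83.355 kPa.
Pore pressure: u = 9.81×(4.65 − 0) = 45.617 kPa.
Initial effective stress: σ'_0 = σ_v − u = 83.355 − 45.617 = 37.738 kPa.
Stress increase at mid-clay by the 2:1 spreading method:
Δσ = qBL/((B+z)(L+z)) = 234×5.5×10/((5.5+4.65)(10+4.65)) = 86.552 kPa
Final effective stress: σ'_f = 37.738 + 86.552 = 124.29 kPa.
σ'_f = 124.29 ≤ σ'_p = 205 kPa, so the clay remains overconsolidated and only the recompression index applies:
S_c = C_r·H/(1+e₀)·log₁₀(σ'_f/σ'_0) = 0.024×2.1/2.28×log₁₀(124.29/37.738)
    = 0.022105 × 0.51766 = 0.01144 m

S_c ≈ 11.4 mm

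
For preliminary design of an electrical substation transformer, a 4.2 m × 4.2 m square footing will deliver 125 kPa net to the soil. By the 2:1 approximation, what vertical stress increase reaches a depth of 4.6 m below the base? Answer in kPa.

By the 2:1 method the load spreads at 1 horizontal : 2 vertical, so at depth z the loaded area has grown by z in each plan dimension:
Δσ = qBL/((B+z)(L+z)) = 125×4.2×4.2/((4.2+4.6)(4.2+4.6)) = 28.474 kPa

Δσ_z ≈ 28.5 kPa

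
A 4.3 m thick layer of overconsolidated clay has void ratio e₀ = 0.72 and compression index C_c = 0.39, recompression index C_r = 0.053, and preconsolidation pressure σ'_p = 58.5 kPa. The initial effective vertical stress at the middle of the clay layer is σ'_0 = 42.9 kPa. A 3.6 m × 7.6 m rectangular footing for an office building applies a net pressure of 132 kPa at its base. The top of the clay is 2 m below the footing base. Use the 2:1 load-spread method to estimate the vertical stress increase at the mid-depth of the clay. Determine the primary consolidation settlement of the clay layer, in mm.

S_c ≈ 164 mm

Mid-depth of clay below the footing base: z = 2 + 4.3/2 = 4.15 m.
Stress increase at mid-clay by the 2:1 spreading method:
Δσ = qBL/((B+z)(L+z)) = 132×3.6×7.6/((3.6+4.15)(7.6+4.15)) = 39.66 kPa
Final effective stress: σ'_f = 42.9 + 39.66 = 82.56 kPa.
σ'_f = 82.56 > σ'_p = 58.5 kPa, so the stress path crosses the preconsolidation pressure — recompression up to σ'_p, then virgin compression beyond:
S_c = H/(1+e₀)·[C_r·log₁₀(σ'_p/σ'_0) + C_c·log₁₀(σ'_f/σ'_p)]
    = 4.3/1.72 × [0.053×log₁₀(58.5/42.9) + 0.39×log₁₀(82.56/58.5)]
    = 2.5 × [0.007139 + 0.058349] = 0.1637 m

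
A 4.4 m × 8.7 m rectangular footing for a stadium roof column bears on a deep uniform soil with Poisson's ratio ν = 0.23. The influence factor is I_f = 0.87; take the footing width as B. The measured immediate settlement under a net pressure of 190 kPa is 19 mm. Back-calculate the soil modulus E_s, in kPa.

S_e = q·B·(1−ν²)/E_s · I_f  ⇒  E_s = q·B·(1−ν²)·I_f / S_e.
E_s = 190 × 4.4 × 0.9471 × 0.87 / 0.019 = 36250 kPa

E_s ≈ 36300 kPa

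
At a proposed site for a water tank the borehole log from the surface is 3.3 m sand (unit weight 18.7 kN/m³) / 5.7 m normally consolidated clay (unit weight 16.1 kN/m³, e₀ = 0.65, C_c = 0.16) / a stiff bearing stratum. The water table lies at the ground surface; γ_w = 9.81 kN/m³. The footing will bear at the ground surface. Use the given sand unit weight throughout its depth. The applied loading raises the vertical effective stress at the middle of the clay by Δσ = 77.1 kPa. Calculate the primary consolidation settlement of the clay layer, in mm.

Mid-depth of clay below the ground surface: z = 3.3 + 5.7/2 = 6.15 m.
Total vertical stress at mid-clay: σ_v = 18.7×3.3 + 16.1×2.85 = 107.59 kPa.
Pore pressure: u = 9.81×(6.15 − 0) = 60.332 kPa.
Initial effective stress: σ'_0 = σ_v − u = 107.59 − 60.332 = 47.258 kPa.
Final effective stress: σ'_f = σ'_0 + Δσ = 47.258 + 77.1 = 124.36 kPa.
Normally consolidated clay, so the full stress increment lies on the virgin compression line:
S_c = C_c·H/(1+e₀)·log₁₀(σ'_f/σ'_0) = 0.16×5.7/(1+0.65)×log₁₀(124.36/47.258)
    = 0.55273 × 0.42021 = 0.2323 m

S_c ≈ 232 mm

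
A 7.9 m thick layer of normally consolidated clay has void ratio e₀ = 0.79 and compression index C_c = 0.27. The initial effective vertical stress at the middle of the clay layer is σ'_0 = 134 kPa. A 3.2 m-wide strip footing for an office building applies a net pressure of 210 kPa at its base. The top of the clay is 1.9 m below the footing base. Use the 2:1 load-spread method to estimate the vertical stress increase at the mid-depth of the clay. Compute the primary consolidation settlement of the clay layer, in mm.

Mid-depth of clay below the footing base: z = 1.9 + 7.9/2 = 5.85 m.
Stress increase at mid-clay by the 2:1 spreading method:
Δσ = qB/(B+z) = 210×3.2/(3.2+5.85) = 74.254 kPa
Final effective stress: σ'_f = σ'_0 + Δσ = 134 + 74.254 = 208.25 kPa.
Normally consolidated clay, so the full stress increment lies on the virgin compression line:
S_c = C_c·H/(1+e₀)·log₁₀(σ'_f/σ'_0) = 0.27×7.9/(1+0.79)×log₁₀(208.25/134)
    = 1.1916 × 0.19148 = 0.2282 m

S_c ≈ 228 mm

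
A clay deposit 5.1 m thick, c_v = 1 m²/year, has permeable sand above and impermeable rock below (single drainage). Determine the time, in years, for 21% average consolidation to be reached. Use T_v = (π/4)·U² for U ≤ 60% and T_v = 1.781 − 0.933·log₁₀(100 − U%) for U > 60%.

t ≈ 0.901 years

Drainage path length: H_d = H = 5.1 m (single drainage).
U ≤ 60%: T_v = (π/4)·U² = (π/4)×0.21² = 0.034636.
t = T_v·H_d²/c_v = 0.034636×5.1²/1 = 0.9009 years.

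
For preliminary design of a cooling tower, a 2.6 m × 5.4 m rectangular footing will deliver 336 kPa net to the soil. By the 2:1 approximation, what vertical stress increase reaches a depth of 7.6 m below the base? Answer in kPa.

By the 2:1 method the load spreads at 1 horizontal : 2 vertical, so at depth z the loaded area has grown by z in each plan dimension:
Δσ = qBL/((B+z)(L+z)) = 336×2.6×5.4/((2.6+7.6)(5.4+7.6)) = 35.576 kPa

Δσ_z ≈ 35.6 kPa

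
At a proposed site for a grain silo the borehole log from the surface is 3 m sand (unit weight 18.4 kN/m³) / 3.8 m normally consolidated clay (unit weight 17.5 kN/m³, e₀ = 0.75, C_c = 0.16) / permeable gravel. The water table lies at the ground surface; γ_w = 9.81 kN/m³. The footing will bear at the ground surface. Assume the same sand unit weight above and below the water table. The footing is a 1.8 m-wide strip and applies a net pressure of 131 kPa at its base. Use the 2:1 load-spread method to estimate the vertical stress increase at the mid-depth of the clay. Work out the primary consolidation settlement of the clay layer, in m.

Mid-depth of clay below the ground surface: z = 3 + 3.8/2 = 4.9 m.
Total vertical stress at mid-clay: σ_v = 18.4×3 + 17.5×1.9 = 88.45 kPa.
Pore pressure: u = 9.81×(4.9 − 0) = 48.069 kPa.
Initial effective stress: σ'_0 = σ_v − u = 88.45 − 48.069 = 40.381 kPa.
Stress increase at mid-clay by the 2:1 spreading method:
Δσ = qB/(B+z) = 131×1.8/(1.8+4.9) = 35.194 kPa
Final effective stress: σ'_f = σ'_0 + Δσ = 40.381 + 35.194 = 75.575 kPa.
Normally consolidated clay, so the full stress increment lies on the virgin compression line:
S_c = C_c·H/(1+e₀)·log₁₀(σ'_f/σ'_0) = 0.16×3.8/(1+0.75)×log₁₀(75.575/40.381)
    = 0.34743 × 0.2722 = 0.09457 m

S_c ≈ 0.0946 m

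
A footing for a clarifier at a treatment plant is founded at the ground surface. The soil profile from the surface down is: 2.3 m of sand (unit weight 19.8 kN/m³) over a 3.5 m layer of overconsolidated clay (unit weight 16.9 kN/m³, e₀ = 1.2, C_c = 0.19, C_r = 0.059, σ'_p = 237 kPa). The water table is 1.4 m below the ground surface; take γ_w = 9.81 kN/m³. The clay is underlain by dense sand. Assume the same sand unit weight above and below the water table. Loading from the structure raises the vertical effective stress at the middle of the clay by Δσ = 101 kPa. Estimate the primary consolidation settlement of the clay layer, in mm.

S_c ≈ 45.5 mm

Mid-depth of clay below the ground surface: z = 2.3 + 3.5/2 = 4.05 m.
Total vertical stress at mid-clay: σ_v = 19.8×2.3 + 16.9×1.75 = 75.115 kPa.
Pore pressure: u = 9.81×(4.05 − 1.4) = 25.997 kPa.
Initial effective stress: σ'_0 = σ_v − u = 75.115 − 25.997 = 49.118 kPa.
Final effective stress: σ'_f = 49.118 + 101 = 150.12 kPa.
σ'_f = 150.12 ≤ σ'_p = 237 kPa, so the clay remains overconsolidated and only the recompression index applies:
S_c = C_r·H/(1+e₀)·log₁₀(σ'_f/σ'_0) = 0.059×3.5/2.2×log₁₀(150.12/49.118)
    = 0.093863 × 0.4852 = 0.04554 m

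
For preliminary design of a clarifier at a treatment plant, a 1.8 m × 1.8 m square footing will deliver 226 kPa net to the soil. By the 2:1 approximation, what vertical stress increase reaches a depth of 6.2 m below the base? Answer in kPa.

Δσ_z ≈ 11.4 kPa

By the 2:1 method the load spreads at 1 horizontal : 2 vertical, so at depth z the loaded area has grown by z in each plan dimension:
Δσ = qBL/((B+z)(L+z)) = 226×1.8×1.8/((1.8+6.2)(1.8+6.2)) = 11.441 kPa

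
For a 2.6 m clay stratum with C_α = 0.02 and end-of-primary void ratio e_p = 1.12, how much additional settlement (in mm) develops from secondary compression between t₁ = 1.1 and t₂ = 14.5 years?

Secondary compression: S_s = C_α·H/(1+e_p)·log₁₀(t₂/t₁)
S_s = 0.02×2.6/(1+1.12)×log₁₀(14.5/1.1)
    = 0.02453 × 1.12 = 0.02747 m

S_s ≈ 27.5 mm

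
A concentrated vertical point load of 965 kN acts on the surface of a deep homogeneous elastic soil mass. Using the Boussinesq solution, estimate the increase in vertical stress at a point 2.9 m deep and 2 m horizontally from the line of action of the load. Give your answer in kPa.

Boussinesq vertical stress below a point load on an elastic half-space:
Δσ_z = 3P/(2πz²) · [1 + (r/z)²]^(−5/2)
r/z = 2/2.9 = 0.68966; [1+(r/z)²]^(−5/2) = 0.37806.
Δσ_z = 3×965/(2π×2.9²) × 0.37806 = 54.786 × 0.37806 = 20.71 kPa

Δσ_z ≈ 20.7 kPa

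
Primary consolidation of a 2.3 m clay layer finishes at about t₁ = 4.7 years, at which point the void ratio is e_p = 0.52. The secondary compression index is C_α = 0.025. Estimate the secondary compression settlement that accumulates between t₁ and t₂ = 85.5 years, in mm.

S_s ≈ 47.7 mm

Secondary compression: S_s = C_α·H/(1+e_p)·log₁₀(t₂/t₁)
S_s = 0.025×2.3/(1+0.52)×log₁₀(85.5/4.7)
    = 0.03783 × 1.26 = 0.04766 m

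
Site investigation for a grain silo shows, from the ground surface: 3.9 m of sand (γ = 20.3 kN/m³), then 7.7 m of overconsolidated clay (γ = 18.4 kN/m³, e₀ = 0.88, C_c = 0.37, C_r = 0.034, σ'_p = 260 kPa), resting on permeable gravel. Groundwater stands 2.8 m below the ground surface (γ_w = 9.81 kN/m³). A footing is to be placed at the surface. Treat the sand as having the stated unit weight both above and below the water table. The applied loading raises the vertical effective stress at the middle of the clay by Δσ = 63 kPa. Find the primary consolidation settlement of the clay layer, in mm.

Mid-depth of clay below the ground surface: z = 3.9 + 7.7/2 = 7.75 m.
Total vertical stress at mid-clay: σ_v = 20.3×3.9 + 18.4×3.85 = 150.01 kPa.
Pore pressure: u = 9.81×(7.75 − 2.8) = 48.56 kPa.
Initial effective stress: σ'_0 = σ_v − u = 150.01 − 48.56 = 101.45 kPa.
Final effective stress: σ'_f = 101.45 + 63 = 164.45 kPa.
σ'_f = 164.45 ≤ σ'_p = 260 kPa, so the clay remains overconsolidated and only the recompression index applies:
S_c = C_r·H/(1+e₀)·log₁₀(σ'_f/σ'_0) = 0.034×7.7/1.88×log₁₀(164.45/101.45)
    = 0.13925 × 0.20978 = 0.02921 m

S_c ≈ 29.2 mm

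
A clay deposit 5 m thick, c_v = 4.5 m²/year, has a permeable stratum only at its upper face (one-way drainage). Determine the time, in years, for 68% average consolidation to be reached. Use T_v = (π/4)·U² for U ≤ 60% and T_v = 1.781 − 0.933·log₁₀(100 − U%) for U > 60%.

t ≈ 2.09 years

Drainage path length: H_d = H = 5 m (single drainage).
U > 60%: T_v = 1.781 − 0.933·log₁₀(100 − 68) = 0.3767.
t = T_v·H_d²/c_v = 0.3767×5²/4.5 = 2.093 years.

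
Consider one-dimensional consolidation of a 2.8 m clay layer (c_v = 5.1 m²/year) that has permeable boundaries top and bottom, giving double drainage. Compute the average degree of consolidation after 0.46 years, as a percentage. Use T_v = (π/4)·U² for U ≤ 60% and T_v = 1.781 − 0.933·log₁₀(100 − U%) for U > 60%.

Drainage path length: H_d = H/2 = 1.4 m (double drainage).
T_v = c_v·t/H_d² = 5.1×0.46/1.4² = 1.1969.
T_v = 1.1969 corresponds to the U > 60% branch:
U = 1 − 10^((1.781 − T_v)/0.933)/100 = 0.9577

U ≈ 95.8 %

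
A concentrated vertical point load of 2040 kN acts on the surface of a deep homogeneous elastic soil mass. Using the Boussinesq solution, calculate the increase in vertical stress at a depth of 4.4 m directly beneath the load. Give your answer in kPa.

Δσ_z ≈ 50.3 kPa

Boussinesq vertical stress below a point load on an elastic half-space:
Δσ_z = 3P/(2πz²) · [1 + (r/z)²]^(−5/2)
r/z = 0/4.4 = 0; [1+(r/z)²]^(−5/2) = 1.
Δσ_z = 3×2040/(2π×4.4²) × 1 = 50.311 × 1 = 50.31 kPa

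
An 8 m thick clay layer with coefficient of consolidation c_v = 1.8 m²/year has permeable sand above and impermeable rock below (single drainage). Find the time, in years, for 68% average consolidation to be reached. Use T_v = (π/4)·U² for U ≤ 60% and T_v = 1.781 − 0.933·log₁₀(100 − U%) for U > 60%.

t ≈ 13.4 years

Drainage path length: H_d = H = 8 m (single drainage).
U > 60%: T_v = 1.781 − 0.933·log₁₀(100 − 68) = 0.3767.
t = T_v·H_d²/c_v = 0.3767×8²/1.8 = 13.39 years.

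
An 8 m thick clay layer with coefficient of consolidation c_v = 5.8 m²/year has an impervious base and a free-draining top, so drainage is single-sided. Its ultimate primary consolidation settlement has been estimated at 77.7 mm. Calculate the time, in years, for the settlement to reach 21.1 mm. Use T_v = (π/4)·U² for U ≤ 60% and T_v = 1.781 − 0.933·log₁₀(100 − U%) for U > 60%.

Drainage path length: H_d = H = 8 m (single drainage).
U = S(t)/S_ult = 21.1/77.7 = 0.2716.
U ≤ 60%: T_v = (π/4)·U² = (π/4)×0.27156² = 0.057918.
t = T_v·H_d²/c_v = 0.057918×8²/5.8 = 0.6391 years.

t ≈ 0.639 years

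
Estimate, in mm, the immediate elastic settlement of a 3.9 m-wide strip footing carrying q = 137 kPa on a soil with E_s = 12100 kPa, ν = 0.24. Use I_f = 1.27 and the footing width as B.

Immediate (elastic) settlement: S_e = q·B·(1−ν²)/E_s · I_f.
S_e = 137 × 3.9 × (1 − 0.24²) / 12100 × 1.27
    = 137 × 3.9 × 0.9424 / 12100 × 1.27
    = 0.05285 m = 52.85 mm

S_e ≈ 52.8 mm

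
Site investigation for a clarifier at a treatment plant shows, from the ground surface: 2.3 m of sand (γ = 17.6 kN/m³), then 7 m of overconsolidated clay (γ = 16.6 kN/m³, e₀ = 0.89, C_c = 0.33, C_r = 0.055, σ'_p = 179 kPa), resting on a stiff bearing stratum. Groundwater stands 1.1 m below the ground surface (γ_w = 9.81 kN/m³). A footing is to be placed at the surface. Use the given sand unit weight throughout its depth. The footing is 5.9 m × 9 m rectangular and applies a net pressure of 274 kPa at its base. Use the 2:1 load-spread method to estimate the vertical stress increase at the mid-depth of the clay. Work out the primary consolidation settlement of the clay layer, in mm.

S_c ≈ 84.6 mm

Mid-depth of clay below the ground surface: z = 2.3 + 7/2 = 5.8 m.
Total vertical stress at mid-clay: σ_v = 17.6×2.3 + 16.6×3.5 = 98.58 kPa.
Pore pressure: u = 9.81×(5.8 − 1.1) = 46.107 kPa.
Initial effective stress: σ'_0 = σ_v − u = 98.58 − 46.107 = 52.473 kPa.
Stress increase at mid-clay by the 2:1 spreading method:
Δσ = qBL/((B+z)(L+z)) = 274×5.9×9/((5.9+5.8)(9+5.8)) = 84.023 kPa
Final effective stress: σ'_f = 52.473 + 84.023 = 136.5 kPa.
σ'_f = 136.5 ≤ σ'_p = 179 kPa, so the clay remains overconsolidated and only the recompression index applies:
S_c = C_r·H/(1+e₀)·log₁₀(σ'_f/σ'_0) = 0.055×7/1.89×log₁₀(136.5/52.473)
    = 0.2037 × 0.4152 = 0.08458 m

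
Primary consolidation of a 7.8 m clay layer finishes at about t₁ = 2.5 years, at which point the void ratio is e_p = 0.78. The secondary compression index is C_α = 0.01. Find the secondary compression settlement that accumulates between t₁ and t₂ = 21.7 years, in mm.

Secondary compression: S_s = C_α·H/(1+e_p)·log₁₀(t₂/t₁)
S_s = 0.01×7.8/(1+0.78)×log₁₀(21.7/2.5)
    = 0.04382 × 0.9385 = 0.04113 m

S_s ≈ 41.1 mm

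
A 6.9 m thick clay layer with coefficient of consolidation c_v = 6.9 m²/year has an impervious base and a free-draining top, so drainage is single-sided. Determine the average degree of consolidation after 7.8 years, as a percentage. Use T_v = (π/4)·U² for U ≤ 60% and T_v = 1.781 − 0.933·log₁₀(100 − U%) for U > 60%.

Drainage path length: H_d = H = 6.9 m (single drainage).
T_v = c_v·t/H_d² = 6.9×7.8/6.9² = 1.1304.
T_v = 1.1304 corresponds to the U > 60% branch:
U = 1 − 10^((1.781 − T_v)/0.933)/100 = 0.9502

U ≈ 95 %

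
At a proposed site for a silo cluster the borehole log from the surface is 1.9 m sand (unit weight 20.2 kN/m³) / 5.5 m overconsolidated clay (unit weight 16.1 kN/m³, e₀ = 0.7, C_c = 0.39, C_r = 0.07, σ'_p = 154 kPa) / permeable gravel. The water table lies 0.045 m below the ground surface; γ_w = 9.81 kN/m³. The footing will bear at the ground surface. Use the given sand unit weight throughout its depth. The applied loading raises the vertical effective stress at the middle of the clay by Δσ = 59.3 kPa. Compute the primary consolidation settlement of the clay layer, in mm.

S_c ≈ 93.3 mm

Mid-depth of clay below the ground surface: z = 1.9 + 5.5/2 = 4.65 m.
Total vertical stress at mid-clay: σ_v = 20.2×1.9 + 16.1×2.75 = 82.655 kPa.
Pore pressure: u = 9.81×(4.65 − 0.045) = 45.175 kPa.
Initial effective stress: σ'_0 = σ_v − u = 82.655 − 45.175 = 37.48 kPa.
Final effective stress: σ'_f = 37.48 + 59.3 = 96.78 kPa.
σ'_f = 96.78 ≤ σ'_p = 154 kPa, so the clay remains overconsolidated and only the recompression index applies:
S_c = C_r·H/(1+e₀)·log₁₀(σ'_f/σ'_0) = 0.07×5.5/1.7×log₁₀(96.78/37.48)
    = 0.22647 × 0.41199 = 0.0933 m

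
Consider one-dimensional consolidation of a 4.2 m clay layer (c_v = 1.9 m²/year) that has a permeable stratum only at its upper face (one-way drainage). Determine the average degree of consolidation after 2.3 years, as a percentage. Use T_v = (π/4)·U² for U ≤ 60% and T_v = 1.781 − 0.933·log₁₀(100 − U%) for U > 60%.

U ≈ 56.2 %

Drainage path length: H_d = H = 4.2 m (single drainage).
T_v = c_v·t/H_d² = 1.9×2.3/4.2² = 0.24773.
T_v = 0.24773 corresponds to the U ≤ 60% branch:
U = √(4T_v/π) = 0.5616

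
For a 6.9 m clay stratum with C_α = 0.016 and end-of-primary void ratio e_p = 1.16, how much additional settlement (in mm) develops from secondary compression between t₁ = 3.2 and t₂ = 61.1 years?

Secondary compression: S_s = C_α·H/(1+e_p)·log₁₀(t₂/t₁)
S_s = 0.016×6.9/(1+1.16)×log₁₀(61.1/3.2)
    = 0.05111 × 1.281 = 0.06547 m

S_s ≈ 65.5 mm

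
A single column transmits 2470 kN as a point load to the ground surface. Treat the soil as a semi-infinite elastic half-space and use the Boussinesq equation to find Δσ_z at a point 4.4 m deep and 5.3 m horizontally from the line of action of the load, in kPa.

Boussinesq vertical stress below a point load on an elastic half-space:
Δσ_z = 3P/(2πz²) · [1 + (r/z)²]^(−5/2)
r/z = 5.3/4.4 = 1.2045; [1+(r/z)²]^(−5/2) = 0.10633.
Δσ_z = 3×2470/(2π×4.4²) × 0.10633 = 60.916 × 0.10633 = 6.477 kPa

Δσ_z ≈ 6.48 kPa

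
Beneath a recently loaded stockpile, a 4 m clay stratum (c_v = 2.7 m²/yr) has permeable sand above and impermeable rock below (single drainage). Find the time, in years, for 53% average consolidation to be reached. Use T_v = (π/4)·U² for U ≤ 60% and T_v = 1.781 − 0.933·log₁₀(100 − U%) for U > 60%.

Drainage path length: H_d = H = 4 m (single drainage).
U ≤ 60%: T_v = (π/4)·U² = (π/4)×0.53² = 0.22062.
t = T_v·H_d²/c_v = 0.22062×4²/2.7 = 1.307 years.

t ≈ 1.31 years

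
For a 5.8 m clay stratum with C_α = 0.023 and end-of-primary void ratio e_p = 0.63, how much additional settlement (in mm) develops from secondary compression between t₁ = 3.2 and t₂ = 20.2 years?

Secondary compression: S_s = C_α·H/(1+e_p)·log₁₀(t₂/t₁)
S_s = 0.023×5.8/(1+0.63)×log₁₀(20.2/3.2)
    = 0.08184 × 0.8002 = 0.06549 m

S_s ≈ 65.5 mm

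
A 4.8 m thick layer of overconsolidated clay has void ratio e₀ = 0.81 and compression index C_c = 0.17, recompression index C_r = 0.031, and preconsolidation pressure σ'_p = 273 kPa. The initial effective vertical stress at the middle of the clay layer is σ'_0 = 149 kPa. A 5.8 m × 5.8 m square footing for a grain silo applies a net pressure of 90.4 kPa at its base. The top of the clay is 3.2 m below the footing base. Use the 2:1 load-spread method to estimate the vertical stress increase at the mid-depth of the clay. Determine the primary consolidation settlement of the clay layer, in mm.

Mid-depth of clay below the footing base: z = 3.2 + 4.8/2 = 5.6 m.
Stress increase at mid-clay by the 2:1 spreading method:
Δσ = qBL/((B+z)(L+z)) = 90.4×5.8×5.8/((5.8+5.6)(5.8+5.6)) = 23.4 kPa
Final effective stress: σ'_f = 149 + 23.4 = 172.4 kPa.
σ'_f = 172.4 ≤ σ'_p = 273 kPa, so the clay remains overconsolidated and only the recompression index applies:
S_c = C_r·H/(1+e₀)·log₁₀(σ'_f/σ'_0) = 0.031×4.8/1.81×log₁₀(172.4/149)
    = 0.082209 × 0.063351 = 0.005208 m

S_c ≈ 5.21 mm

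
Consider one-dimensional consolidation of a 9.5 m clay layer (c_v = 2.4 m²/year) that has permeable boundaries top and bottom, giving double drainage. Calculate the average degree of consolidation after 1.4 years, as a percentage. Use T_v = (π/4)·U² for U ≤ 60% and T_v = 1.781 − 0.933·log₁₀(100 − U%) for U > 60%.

U ≈ 43.5 %

Drainage path length: H_d = H/2 = 4.75 m (double drainage).
T_v = c_v·t/H_d² = 2.4×1.4/4.75² = 0.14892.
T_v = 0.14892 corresponds to the U ≤ 60% branch:
U = √(4T_v/π) = 0.4354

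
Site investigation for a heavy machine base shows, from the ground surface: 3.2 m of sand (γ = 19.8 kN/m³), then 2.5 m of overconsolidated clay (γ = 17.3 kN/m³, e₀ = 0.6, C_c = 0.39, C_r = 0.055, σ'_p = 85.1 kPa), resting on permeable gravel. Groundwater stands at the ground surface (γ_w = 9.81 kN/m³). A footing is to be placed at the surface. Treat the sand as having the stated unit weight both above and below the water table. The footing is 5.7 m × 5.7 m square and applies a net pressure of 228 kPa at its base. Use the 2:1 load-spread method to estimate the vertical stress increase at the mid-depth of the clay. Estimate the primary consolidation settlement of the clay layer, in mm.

Mid-depth of clay below the ground surface: z = 3.2 + 2.5/2 = 4.45 m.
Total vertical stress at mid-clay: σ_v = 19.8×3.2 + 17.3×1.25 = 84.985 kPa.
Pore pressure: u = 9.81×(4.45 − 0) = 43.655 kPa.
Initial effective stress: σ'_0 = σ_v − u = 84.985 − 43.655 = 41.33 kPa.
Stress increase at mid-clay by the 2:1 spreading method:
Δσ = qBL/((B+z)(L+z)) = 228×5.7×5.7/((5.7+4.45)(5.7+4.45)) = 71.904 kPa
Final effective stress: σ'_f = 41.33 + 71.904 = 113.23 kPa.
σ'_f = 113.23 > σ'_p = 85.1 kPa, so the stress path crosses the preconsolidation pressure — recompression up to σ'_p, then virgin compression beyond:
S_c = H/(1+e₀)·[C_r·log₁₀(σ'_p/σ'_0) + C_c·log₁₀(σ'_f/σ'_p)]
    = 2.5/1.6 × [0.055×log₁₀(85.1/41.33) + 0.39×log₁₀(113.23/85.1)]
    = 1.5625 × [0.017252 + 0.048372] = 0.1025 m

S_c ≈ 103 mm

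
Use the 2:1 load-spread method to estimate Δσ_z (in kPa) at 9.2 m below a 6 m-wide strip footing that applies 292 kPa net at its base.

Δσ_z ≈ 115 kPa

By the 2:1 method the load spreads at 1 horizontal : 2 vertical, so at depth z the loaded area has grown by z in each plan dimension:
Δσ = qB/(B+z) = 292×6/(6+9.2) = 115.26 kPa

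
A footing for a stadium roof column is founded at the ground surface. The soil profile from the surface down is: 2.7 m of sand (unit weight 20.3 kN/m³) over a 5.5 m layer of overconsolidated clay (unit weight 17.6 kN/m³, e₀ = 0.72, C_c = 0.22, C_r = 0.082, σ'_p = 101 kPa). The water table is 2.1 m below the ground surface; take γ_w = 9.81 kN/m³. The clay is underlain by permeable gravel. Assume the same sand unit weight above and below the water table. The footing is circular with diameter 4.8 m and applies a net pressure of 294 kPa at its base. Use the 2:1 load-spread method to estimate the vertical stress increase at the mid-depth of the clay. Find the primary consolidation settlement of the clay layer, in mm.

S_c ≈ 129 mm

Mid-depth of clay below the ground surface: z = 2.7 + 5.5/2 = 5.45 m.
Total vertical stress at mid-clay: σ_v = 20.3×2.7 + 17.6×2.75 = 103.21 kPa.
Pore pressure: u = 9.81×(5.45 − 2.1) = 32.864 kPa.
Initial effective stress: σ'_0 = σ_v − u = 103.21 − 32.864 = 70.346 kPa.
Stress increase at mid-clay by the 2:1 spreading method:
Δσ ≈ qD²/(D+z)² = 294×4.8²/(4.8+5.45)² = 64.474 kPa
Final effective stress: σ'_f = 70.346 + 64.474 = 134.82 kPa.
σ'_f = 134.82 > σ'_p = 101 kPa, so the stress path crosses the preconsolidation pressure — recompression up to σ'_p, then virgin compression beyond:
S_c = H/(1+e₀)·[C_r·log₁₀(σ'_p/σ'_0) + C_c·log₁₀(σ'_f/σ'_p)]
    = 5.5/1.72 × [0.082×log₁₀(101/70.346) + 0.22×log₁₀(134.82/101)]
    = 3.1977 × [0.012881 + 0.027595] = 0.1294 m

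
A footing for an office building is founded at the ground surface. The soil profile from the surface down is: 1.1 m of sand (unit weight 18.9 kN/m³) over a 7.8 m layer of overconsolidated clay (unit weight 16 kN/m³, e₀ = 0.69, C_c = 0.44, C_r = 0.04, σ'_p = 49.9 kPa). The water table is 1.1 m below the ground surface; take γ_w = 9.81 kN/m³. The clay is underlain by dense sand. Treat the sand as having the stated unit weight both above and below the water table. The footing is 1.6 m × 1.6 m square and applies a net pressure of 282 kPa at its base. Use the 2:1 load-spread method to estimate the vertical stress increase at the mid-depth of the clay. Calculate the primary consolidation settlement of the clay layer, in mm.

Mid-depth of clay below the ground surface: z = 1.1 + 7.8/2 = 5 m.
Total vertical stress at mid-clay: σ_v = 18.9×1.1 + 16×3.9 = 83.19 kPa.
Pore pressure: u = 9.81×(5 − 1.1) = 38.259 kPa.
Initial effective stress: σ'_0 = σ_v − u = 83.19 − 38.259 = 44.931 kPa.
Stress increase at mid-clay by the 2:1 spreading method:
Δσ = qBL/((B+z)(L+z)) = 282×1.6×1.6/((1.6+5)(1.6+5)) = 16.573 kPa
Final effective stress: σ'_f = 44.931 + 16.573 = 61.504 kPa.
σ'_f = 61.504 > σ'_p = 49.9 kPa, so the stress path crosses the preconsolidation pressure — recompression up to σ'_p, then virgin compression beyond:
S_c = H/(1+e₀)·[C_r·log₁₀(σ'_p/σ'_0) + C_c·log₁₀(σ'_f/σ'_p)]
    = 7.8/1.69 × [0.04×log₁₀(49.9/44.931) + 0.44×log₁₀(61.504/49.9)]
    = 4.6154 × [0.0018222 + 0.039953] = 0.1928 m

S_c ≈ 193 mm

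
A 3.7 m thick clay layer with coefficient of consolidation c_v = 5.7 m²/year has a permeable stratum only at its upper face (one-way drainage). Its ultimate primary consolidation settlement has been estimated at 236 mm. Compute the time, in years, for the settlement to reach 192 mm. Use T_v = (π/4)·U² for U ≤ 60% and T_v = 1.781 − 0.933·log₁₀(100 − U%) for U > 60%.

t ≈ 1.43 years

Drainage path length: H_d = H = 3.7 m (single drainage).
U = S(t)/S_ult = 192/236 = 0.8136.
U > 60%: T_v = 1.781 − 0.933·log₁₀(100 − 81.356) = 0.59559.
t = T_v·H_d²/c_v = 0.59559×3.7²/5.7 = 1.43 years.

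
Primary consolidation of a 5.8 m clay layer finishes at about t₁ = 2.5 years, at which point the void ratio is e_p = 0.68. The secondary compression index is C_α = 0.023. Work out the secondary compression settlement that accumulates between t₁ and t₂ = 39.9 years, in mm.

Secondary compression: S_s = C_α·H/(1+e_p)·log₁₀(t₂/t₁)
S_s = 0.023×5.8/(1+0.68)×log₁₀(39.9/2.5)
    = 0.0794 × 1.203 = 0.09553 m

S_s ≈ 95.5 mm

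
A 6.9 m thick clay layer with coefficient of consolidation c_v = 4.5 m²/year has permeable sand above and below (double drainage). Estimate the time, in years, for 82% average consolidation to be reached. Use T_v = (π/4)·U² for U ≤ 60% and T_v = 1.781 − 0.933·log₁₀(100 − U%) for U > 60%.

t ≈ 1.61 years

Drainage path length: H_d = H/2 = 3.45 m (double drainage).
U > 60%: T_v = 1.781 − 0.933·log₁₀(100 − 82) = 0.60983.
t = T_v·H_d²/c_v = 0.60983×3.45²/4.5 = 1.613 years.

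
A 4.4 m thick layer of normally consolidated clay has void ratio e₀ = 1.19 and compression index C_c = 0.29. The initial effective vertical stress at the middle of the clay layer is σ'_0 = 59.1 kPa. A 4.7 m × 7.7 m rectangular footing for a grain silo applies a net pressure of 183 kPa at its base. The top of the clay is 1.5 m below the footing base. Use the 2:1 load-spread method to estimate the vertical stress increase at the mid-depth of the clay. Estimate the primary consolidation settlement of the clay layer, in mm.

Mid-depth of clay below the footing base: z = 1.5 + 4.4/2 = 3.7 m.
Stress increase at mid-clay by the 2:1 spreading method:
Δσ = qBL/((B+z)(L+z)) = 183×4.7×7.7/((4.7+3.7)(7.7+3.7)) = 69.16 kPa
Final effective stress: σ'_f = σ'_0 + Δσ = 59.1 + 69.16 = 128.26 kPa.
Normally consolidated clay, so the full stress increment lies on the virgin compression line:
S_c = C_c·H/(1+e₀)·log₁₀(σ'_f/σ'_0) = 0.29×4.4/(1+1.19)×log₁₀(128.26/59.1)
    = 0.58265 × 0.3365 = 0.1961 m

S_c ≈ 196 mm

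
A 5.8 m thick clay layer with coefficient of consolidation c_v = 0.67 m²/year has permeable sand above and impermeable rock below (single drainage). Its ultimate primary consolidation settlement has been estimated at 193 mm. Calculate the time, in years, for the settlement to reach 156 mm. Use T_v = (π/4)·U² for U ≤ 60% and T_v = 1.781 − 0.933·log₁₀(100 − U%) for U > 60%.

t ≈ 29.3 years

Drainage path length: H_d = H = 5.8 m (single drainage).
U = S(t)/S_ult = 156/193 = 0.8083.
U > 60%: T_v = 1.781 − 0.933·log₁₀(100 − 80.829) = 0.58429.
t = T_v·H_d²/c_v = 0.58429×5.8²/0.67 = 29.34 years.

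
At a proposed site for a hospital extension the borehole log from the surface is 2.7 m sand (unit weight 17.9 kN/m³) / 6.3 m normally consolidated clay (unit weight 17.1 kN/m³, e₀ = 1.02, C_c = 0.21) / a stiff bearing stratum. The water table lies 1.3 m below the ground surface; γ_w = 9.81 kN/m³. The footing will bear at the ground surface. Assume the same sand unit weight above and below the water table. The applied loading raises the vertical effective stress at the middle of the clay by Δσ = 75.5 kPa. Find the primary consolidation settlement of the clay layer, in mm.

S_c ≈ 238 mm

Mid-depth of clay below the ground surface: z = 2.7 + 6.3/2 = 5.85 m.
Total vertical stress at mid-clay: σ_v = 17.9×2.7 + 17.1×3.15 = 102.19 kPa.
Pore pressure: u = 9.81×(5.85 − 1.3) = 44.636 kPa.
Initial effective stress: σ'_0 = σ_v − u = 102.19 − 44.636 = 57.554 kPa.
Final effective stress: σ'_f = σ'_0 + Δσ = 57.554 + 75.5 = 133.05 kPa.
Normally consolidated clay, so the full stress increment lies on the virgin compression line:
S_c = C_c·H/(1+e₀)·log₁₀(σ'_f/σ'_0) = 0.21×6.3/(1+1.02)×log₁₀(133.05/57.554)
    = 0.65495 × 0.36394 = 0.2384 m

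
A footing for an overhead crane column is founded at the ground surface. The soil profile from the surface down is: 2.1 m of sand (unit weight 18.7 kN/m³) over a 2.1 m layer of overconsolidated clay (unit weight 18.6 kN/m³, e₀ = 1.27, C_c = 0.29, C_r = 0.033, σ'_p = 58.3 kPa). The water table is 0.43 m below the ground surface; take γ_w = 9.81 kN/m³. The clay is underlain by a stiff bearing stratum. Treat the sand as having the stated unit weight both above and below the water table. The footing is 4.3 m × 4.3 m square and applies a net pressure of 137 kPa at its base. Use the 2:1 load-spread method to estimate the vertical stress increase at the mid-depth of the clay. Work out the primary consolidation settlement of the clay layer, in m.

S_c ≈ 0.0415 m

Mid-depth of clay below the ground surface: z = 2.1 + 2.1/2 = 3.15 m.
Total vertical stress at mid-clay: σ_v = 18.7×2.1 + 18.6×1.05 = 58.8 kPa.
Pore pressure: u = 9.81×(3.15 − 0.43) = 26.683 kPa.
Initial effective stress: σ'_0 = σ_v − u = 58.8 − 26.683 = 32.117 kPa.
Stress increase at mid-clay by the 2:1 spreading method:
Δσ = qBL/((B+z)(L+z)) = 137×4.3×4.3/((4.3+3.15)(4.3+3.15)) = 45.64 kPa
Final effective stress: σ'_f = 32.117 + 45.64 = 77.757 kPa.
σ'_f = 77.757 > σ'_p = 58.3 kPa, so the stress path crosses the preconsolidation pressure — recompression up to σ'_p, then virgin compression beyond:
S_c = H/(1+e₀)·[C_r·log₁₀(σ'_p/σ'_0) + C_c·log₁₀(σ'_f/σ'_p)]
    = 2.1/2.27 × [0.033×log₁₀(58.3/32.117) + 0.29×log₁₀(77.757/58.3)]
    = 0.92511 × [0.0085448 + 0.036271] = 0.04146 m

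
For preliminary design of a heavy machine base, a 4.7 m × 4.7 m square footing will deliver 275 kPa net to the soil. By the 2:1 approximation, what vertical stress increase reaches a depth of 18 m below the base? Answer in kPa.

By the 2:1 method the load spreads at 1 horizontal : 2 vertical, so at depth z the loaded area has grown by z in each plan dimension:
Δσ = qBL/((B+z)(L+z)) = 275×4.7×4.7/((4.7+18)(4.7+18)) = 11.789 kPa

Δσ_z ≈ 11.8 kPa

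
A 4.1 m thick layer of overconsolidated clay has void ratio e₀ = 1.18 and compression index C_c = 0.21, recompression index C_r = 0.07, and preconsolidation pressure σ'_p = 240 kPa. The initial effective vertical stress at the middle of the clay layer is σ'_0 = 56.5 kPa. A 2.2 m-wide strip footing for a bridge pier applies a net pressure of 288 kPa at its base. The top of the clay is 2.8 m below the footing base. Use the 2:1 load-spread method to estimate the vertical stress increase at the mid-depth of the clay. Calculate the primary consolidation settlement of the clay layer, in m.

Mid-depth of clay below the footing base: z = 2.8 + 4.1/2 = 4.85 m.
Stress increase at mid-clay by the 2:1 spreading method:
Δσ = qB/(B+z) = 288×2.2/(2.2+4.85) = 89.872 kPa
Final effective stress: σ'_f = 56.5 + 89.872 = 146.37 kPa.
σ'_f = 146.37 ≤ σ'_p = 240 kPa, so the clay remains overconsolidated and only the recompression index applies:
S_c = C_r·H/(1+e₀)·log₁₀(σ'_f/σ'_0) = 0.07×4.1/2.18×log₁₀(146.37/56.5)
    = 0.13165 × 0.4134 = 0.05442 m

S_c ≈ 0.0544 m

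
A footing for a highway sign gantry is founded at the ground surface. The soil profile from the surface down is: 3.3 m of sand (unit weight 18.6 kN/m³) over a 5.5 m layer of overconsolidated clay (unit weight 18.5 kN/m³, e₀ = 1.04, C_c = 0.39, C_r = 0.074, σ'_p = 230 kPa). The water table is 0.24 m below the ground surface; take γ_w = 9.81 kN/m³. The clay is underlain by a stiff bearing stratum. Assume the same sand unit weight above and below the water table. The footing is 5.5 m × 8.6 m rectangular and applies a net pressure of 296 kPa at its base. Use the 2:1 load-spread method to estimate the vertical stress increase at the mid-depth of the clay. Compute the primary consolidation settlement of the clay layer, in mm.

S_c ≈ 79.3 mm

Mid-depth of clay below the ground surface: z = 3.3 + 5.5/2 = 6.05 m.
Total vertical stress at mid-clay: σ_v = 18.6×3.3 + 18.5×2.75 = 112.25 kPa.
Pore pressure: u = 9.81×(6.05 − 0.24) = 56.996 kPa.
Initial effective stress: σ'_0 = σ_v − u = 112.25 − 56.996 = 55.254 kPa.
Stress increase at mid-clay by the 2:1 spreading method:
Δσ = qBL/((B+z)(L+z)) = 296×5.5×8.6/((5.5+6.05)(8.6+6.05)) = 82.743 kPa
Final effective stress: σ'_f = 55.254 + 82.743 = 138 kPa.
σ'_f = 138 ≤ σ'_p = 230 kPa, so the clay remains overconsolidated and only the recompression index applies:
S_c = C_r·H/(1+e₀)·log₁₀(σ'_f/σ'_0) = 0.074×5.5/2.04×log₁₀(138/55.254)
    = 0.19951 × 0.39752 = 0.07931 m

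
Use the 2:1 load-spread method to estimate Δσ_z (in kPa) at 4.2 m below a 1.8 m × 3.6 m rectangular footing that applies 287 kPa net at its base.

By the 2:1 method the load spreads at 1 horizontal : 2 vertical, so at depth z the loaded area has grown by z in each plan dimension:
Δσ = qBL/((B+z)(L+z)) = 287×1.8×3.6/((1.8+4.2)(3.6+4.2)) = 39.738 kPa

Δσ_z ≈ 39.7 kPa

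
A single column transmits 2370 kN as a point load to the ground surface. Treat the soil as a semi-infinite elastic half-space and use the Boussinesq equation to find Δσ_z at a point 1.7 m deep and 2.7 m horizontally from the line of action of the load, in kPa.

Δσ_z ≈ 16.8 kPa

Boussinesq vertical stress below a point load on an elastic half-space:
Δσ_z = 3P/(2πz²) · [1 + (r/z)²]^(−5/2)
r/z = 2.7/1.7 = 1.5882; [1+(r/z)²]^(−5/2) = 0.042941.
Δσ_z = 3×2370/(2π×1.7²) × 0.042941 = 391.55 × 0.042941 = 16.81 kPa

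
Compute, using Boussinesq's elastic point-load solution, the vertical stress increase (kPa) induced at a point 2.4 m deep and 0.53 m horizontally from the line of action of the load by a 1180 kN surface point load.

Boussinesq vertical stress below a point load on an elastic half-space:
Δσ_z = 3P/(2πz²) · [1 + (r/z)²]^(−5/2)
r/z = 0.53/2.4 = 0.22083; [1+(r/z)²]^(−5/2) = 0.88777.
Δσ_z = 3×1180/(2π×2.4²) × 0.88777 = 97.814 × 0.88777 = 86.84 kPa

Δσ_z ≈ 86.8 kPa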